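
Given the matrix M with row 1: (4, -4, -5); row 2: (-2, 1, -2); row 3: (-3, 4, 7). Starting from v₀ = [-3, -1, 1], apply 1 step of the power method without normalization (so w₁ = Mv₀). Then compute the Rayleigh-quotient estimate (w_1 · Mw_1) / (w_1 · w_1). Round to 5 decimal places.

λ ≈ 10.08385

w1 = Mv₀ = (-13, 3, 12)
Mw1 = (-124, 5, 135)
w1·Mw1 = (-13)·(-124) + 3·5 + 12·135 = 3247; w1·w1 = (-13)·(-13) + 3·3 + 12·12 = 322
λ ≈ 3247/322 = 10.08385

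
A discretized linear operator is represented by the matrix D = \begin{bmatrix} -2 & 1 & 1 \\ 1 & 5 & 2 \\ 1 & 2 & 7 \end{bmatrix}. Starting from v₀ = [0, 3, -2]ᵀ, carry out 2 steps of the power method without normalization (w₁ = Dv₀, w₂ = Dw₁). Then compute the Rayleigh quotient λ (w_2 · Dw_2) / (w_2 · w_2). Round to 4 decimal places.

w1 = Dv₀ = (1, 11, -8)
w2 = Dw1 = (1, 40, -33)
Dw2 = (5, 135, -150)
w2·Dw2 = 1·5 + 40·135 + (-33)·(-150) = 10355; w2·w2 = 1·1 + 40·40 + (-33)·(-33) = 2690
λ ≈ 10355/2690 = 3.8494

λ ≈ 3.8494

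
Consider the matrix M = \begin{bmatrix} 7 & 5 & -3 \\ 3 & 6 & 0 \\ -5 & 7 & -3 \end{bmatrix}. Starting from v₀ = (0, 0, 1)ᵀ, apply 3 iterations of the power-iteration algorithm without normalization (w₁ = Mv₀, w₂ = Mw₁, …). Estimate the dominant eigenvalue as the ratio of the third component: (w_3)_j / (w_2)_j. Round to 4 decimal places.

w1 = Mv₀ = (7·0 + 5·0 + (-3)·1; 3·0 + 6·0 + 0·1; (-5)·0 + 7·0 + (-3)·1) = (-3, 0, -3)
w2 = Mw1 = (7·(-3) + 5·0 + (-3)·(-3); 3·(-3) + 6·0 + 0·(-3); (-5)·(-3) + 7·0 + (-3)·(-3)) = (-12, -9, 24)
w3 = Mw2 = (-201, -90, -75)
Ratio at component: -75 / 24 = -3.1250

λ ≈ -3.1250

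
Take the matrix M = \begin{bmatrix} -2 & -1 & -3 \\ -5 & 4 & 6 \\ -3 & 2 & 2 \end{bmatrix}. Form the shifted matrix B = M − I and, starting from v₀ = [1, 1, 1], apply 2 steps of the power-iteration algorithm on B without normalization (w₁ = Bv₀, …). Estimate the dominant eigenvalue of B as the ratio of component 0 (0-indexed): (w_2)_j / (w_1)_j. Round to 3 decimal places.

B = M − I has rows (-3, -1, -3); (-5, 3, 6); (-3, 2, 1)
w1 = Bv₀ = (-7, 4, 0)
w2 = Bw1 = (17, 47, 29)
Ratio: 17/-7 = -2.429

μ ≈ -2.429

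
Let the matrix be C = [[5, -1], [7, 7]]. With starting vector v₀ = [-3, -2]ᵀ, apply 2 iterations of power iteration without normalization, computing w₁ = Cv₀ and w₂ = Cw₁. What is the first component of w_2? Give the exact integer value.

-30

w1 = Cv₀ = (-13, -35)
w2 = Cw1 = (-30, -336)
The requested component of w2 is -30.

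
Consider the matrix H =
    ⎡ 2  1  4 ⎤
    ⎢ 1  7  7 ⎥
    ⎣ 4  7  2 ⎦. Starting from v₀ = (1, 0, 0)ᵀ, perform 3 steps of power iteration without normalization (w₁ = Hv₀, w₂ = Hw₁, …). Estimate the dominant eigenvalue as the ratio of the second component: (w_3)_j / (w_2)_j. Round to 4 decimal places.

w1 = Hv₀ = (2, 1, 4)
w2 = Hw1 = (21, 37, 23)
w3 = Hw2 = (171, 441, 389)
Ratio at component: 441 / 37 = 11.9189

λ ≈ 11.9189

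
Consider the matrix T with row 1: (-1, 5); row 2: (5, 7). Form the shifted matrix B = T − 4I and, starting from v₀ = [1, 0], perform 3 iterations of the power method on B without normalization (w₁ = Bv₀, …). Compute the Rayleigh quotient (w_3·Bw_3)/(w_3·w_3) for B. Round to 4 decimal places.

-6.9711

B = T − 4I has rows (-5, 5); (5, 3)
w1 = Bv₀ = (-5, 5)
w2 = Bw1 = (50, -10)
w3 = Bw2 = (-300, 220)
Bw3 = (2600, -840)
w3·Bw3 = -964800; w3·w3 = 138400; μ ≈ -964800/138400 = -6.9711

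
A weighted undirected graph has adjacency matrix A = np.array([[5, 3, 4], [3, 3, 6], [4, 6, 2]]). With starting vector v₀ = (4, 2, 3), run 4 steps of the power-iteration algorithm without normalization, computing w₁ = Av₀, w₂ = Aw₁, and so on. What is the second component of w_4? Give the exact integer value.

w1 = Av₀ = (5·4 + 3·2 + 4·3; 3·4 + 3·2 + 6·3; 4·4 + 6·2 + 2·3) = (38, 36, 34)
w2 = Aw1 = (5·38 + 3·36 + 4·34; 3·38 + 3·36 + 6·34; 4·38 + 6·36 + 2·34) = (434, 426, 436)
w3 = Aw2 = (5192, 5196, 5164)
w4 = Aw3 = (62204, 62148, 62272)
The requested component of w4 is 62148.

62148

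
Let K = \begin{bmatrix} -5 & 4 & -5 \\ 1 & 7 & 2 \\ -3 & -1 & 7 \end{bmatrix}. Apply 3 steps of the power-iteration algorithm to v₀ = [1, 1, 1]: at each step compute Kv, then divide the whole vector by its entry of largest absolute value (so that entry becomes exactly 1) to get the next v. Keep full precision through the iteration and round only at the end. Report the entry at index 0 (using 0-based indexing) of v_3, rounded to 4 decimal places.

-0.2322

Kv0 = (-6.00000, 10.00000, 3.00000); divide by 10.00000 → v1 = (-0.60000, 1.00000, 0.30000)
Kv1 = (5.50000, 7.00000, 2.90000); divide by 7.00000 → v2 = (0.78571, 1.00000, 0.41429)
Kv2 = (-2.00000, 8.61429, -0.45714); divide by 8.61429 → v3 = (-0.23217, 1.00000, -0.05307)
Requested entry of v3: -140/603 = -0.2322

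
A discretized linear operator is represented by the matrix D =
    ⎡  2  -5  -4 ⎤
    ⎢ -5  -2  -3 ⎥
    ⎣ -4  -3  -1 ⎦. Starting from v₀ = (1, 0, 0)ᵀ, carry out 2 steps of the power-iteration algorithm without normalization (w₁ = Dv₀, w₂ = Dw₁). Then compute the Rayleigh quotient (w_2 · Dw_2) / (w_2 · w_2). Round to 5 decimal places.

w1 = Dv₀ = (2, -5, -4)
w2 = Dw1 = (45, 12, 11)
Dw2 = (-14, -282, -227)
w2·Dw2 = 45·(-14) + 12·(-282) + 11·(-227) = -6511; w2·w2 = 45·45 + 12·12 + 11·11 = 2290
λ ≈ -6511/2290 = -2.84323

-2.84323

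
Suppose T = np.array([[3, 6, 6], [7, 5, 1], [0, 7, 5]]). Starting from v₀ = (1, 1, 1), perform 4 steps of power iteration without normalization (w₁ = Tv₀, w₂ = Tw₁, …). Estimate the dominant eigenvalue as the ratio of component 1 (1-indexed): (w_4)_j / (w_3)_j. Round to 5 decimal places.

w1 = Tv₀ = (3·1 + 6·1 + 6·1; 7·1 + 5·1 + 1·1; 0·1 + 7·1 + 5·1) = (15, 13, 12)
w2 = Tw1 = (3·15 + 6·13 + 6·12; 7·15 + 5·13 + 1·12; 0·15 + 7·13 + 5·12) = (195, 182, 151)
w3 = Tw2 = (2583, 2426, 2029)
w4 = Tw3 = (34479, 32240, 27127)
Ratio at component: 34479 / 2583 = 13.34843

λ ≈ 13.34843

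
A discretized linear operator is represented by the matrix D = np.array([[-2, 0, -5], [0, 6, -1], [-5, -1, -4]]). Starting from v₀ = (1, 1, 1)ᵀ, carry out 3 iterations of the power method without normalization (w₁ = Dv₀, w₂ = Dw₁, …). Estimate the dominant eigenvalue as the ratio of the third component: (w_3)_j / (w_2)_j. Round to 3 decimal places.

w1 = Dv₀ = ((-2)·1 + 0·1 + (-5)·1; 0·1 + 6·1 + (-1)·1; (-5)·1 + (-1)·1 + (-4)·1) = (-7, 5, -10)
w2 = Dw1 = ((-2)·(-7) + 0·5 + (-5)·(-10); 0·(-7) + 6·5 + (-1)·(-10); (-5)·(-7) + (-1)·5 + (-4)·(-10)) = (64, 40, 70)
w3 = Dw2 = (-478, 170, -640)
Ratio at component: -640 / 70 = -9.143

λ ≈ -9.143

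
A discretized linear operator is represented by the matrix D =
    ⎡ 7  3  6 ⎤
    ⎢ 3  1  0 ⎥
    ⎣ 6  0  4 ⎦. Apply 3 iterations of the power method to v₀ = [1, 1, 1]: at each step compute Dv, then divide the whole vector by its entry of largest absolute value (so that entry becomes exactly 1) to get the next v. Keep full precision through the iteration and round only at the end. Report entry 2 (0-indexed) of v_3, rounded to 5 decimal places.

0.72920

Dv0 = (16.000000, 4.000000, 10.000000); divide by 16.000000 → v1 = (1.000000, 0.250000, 0.625000)
Dv1 = (11.500000, 3.250000, 8.500000); divide by 11.500000 → v2 = (1.000000, 0.282609, 0.739130)
Dv2 = (12.282609, 3.282609, 8.956522); divide by 12.282609 → v3 = (1.000000, 0.267257, 0.729204)
Requested entry of v3: 1648/2260 = 0.72920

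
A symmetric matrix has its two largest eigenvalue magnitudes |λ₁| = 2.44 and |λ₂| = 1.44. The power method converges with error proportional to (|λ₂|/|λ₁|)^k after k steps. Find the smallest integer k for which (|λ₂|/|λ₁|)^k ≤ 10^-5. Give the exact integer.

|λ₂/λ₁| = 1.44/2.44 = 0.59016
Need k ≥ ln(10^-5) / ln(0.59016) = -11.5129 / -0.5274 ≈ 21.831
Smallest integer k satisfying the bound: 22

22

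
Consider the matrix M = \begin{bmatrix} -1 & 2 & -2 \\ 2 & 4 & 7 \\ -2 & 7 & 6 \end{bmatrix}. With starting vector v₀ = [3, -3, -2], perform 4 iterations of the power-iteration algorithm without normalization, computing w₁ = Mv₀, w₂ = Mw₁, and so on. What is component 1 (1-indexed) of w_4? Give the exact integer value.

1835

w1 = Mv₀ = ((-1)·3 + 2·(-3) + (-2)·(-2); 2·3 + 4·(-3) + 7·(-2); (-2)·3 + 7·(-3) + 6·(-2)) = (-5, -20, -39)
w2 = Mw1 = ((-1)·(-5) + 2·(-20) + (-2)·(-39); 2·(-5) + 4·(-20) + 7·(-39); (-2)·(-5) + 7·(-20) + 6·(-39)) = (43, -363, -364)
w3 = Mw2 = (-41, -3914, -4811)
w4 = Mw3 = (1835, -49415, -56182)
The requested component of w4 is 1835.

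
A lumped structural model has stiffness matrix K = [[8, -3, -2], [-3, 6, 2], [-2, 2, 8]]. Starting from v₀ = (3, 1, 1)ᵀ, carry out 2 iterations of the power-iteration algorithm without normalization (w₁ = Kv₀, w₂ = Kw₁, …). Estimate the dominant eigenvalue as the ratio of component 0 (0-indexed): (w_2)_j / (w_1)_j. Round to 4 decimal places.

λ ≈ 7.7368

w1 = Kv₀ = (19, -1, 4)
w2 = Kw1 = (147, -55, -8)
Ratio at component: 147 / 19 = 7.7368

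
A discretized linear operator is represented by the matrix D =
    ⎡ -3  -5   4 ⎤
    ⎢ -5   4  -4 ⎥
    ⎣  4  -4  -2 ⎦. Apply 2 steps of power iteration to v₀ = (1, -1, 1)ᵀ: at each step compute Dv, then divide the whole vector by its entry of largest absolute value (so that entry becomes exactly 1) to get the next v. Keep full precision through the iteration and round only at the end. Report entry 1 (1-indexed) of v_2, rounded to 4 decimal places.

-0.6698

Dv0 = (6.00000, -13.00000, 6.00000); divide by -13.00000 → v1 = (-0.46154, 1.00000, -0.46154)
Dv1 = (-5.46154, 8.15385, -4.92308); divide by 8.15385 → v2 = (-0.66981, 1.00000, -0.60377)
Requested entry of v2: 71/-106 = -0.6698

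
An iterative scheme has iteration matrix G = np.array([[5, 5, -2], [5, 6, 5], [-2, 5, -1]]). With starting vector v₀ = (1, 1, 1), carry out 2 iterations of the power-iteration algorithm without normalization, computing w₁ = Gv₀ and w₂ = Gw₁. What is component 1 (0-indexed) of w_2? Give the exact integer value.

w1 = Gv₀ = (8, 16, 2)
w2 = Gw1 = (116, 146, 62)
The requested component of w2 is 146.

146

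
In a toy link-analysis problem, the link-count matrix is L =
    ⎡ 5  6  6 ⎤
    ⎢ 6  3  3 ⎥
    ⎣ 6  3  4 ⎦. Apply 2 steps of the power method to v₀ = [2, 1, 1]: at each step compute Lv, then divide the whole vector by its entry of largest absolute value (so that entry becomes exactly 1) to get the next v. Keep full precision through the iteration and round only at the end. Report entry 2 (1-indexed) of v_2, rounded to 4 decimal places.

Lv0 = (22.00000, 18.00000, 19.00000); divide by 22.00000 → v1 = (1.00000, 0.81818, 0.86364)
Lv1 = (15.09091, 11.04545, 11.90909); divide by 15.09091 → v2 = (1.00000, 0.73193, 0.78916)
Requested entry of v2: 243/332 = 0.7319

0.7319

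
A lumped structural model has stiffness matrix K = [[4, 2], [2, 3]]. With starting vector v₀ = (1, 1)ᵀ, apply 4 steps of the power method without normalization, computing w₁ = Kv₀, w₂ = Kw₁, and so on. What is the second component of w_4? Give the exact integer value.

w1 = Kv₀ = (6, 5)
w2 = Kw1 = (34, 27)
w3 = Kw2 = (190, 149)
w4 = Kw3 = (1058, 827)
The requested component of w4 is 827.

827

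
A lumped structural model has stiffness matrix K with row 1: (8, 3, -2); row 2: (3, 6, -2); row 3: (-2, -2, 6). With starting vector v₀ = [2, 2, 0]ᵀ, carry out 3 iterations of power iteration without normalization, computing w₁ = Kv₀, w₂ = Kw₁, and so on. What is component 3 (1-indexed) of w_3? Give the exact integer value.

-1640

w1 = Kv₀ = (8·2 + 3·2 + (-2)·0; 3·2 + 6·2 + (-2)·0; (-2)·2 + (-2)·2 + 6·0) = (22, 18, -8)
w2 = Kw1 = (8·22 + 3·18 + (-2)·(-8); 3·22 + 6·18 + (-2)·(-8); (-2)·22 + (-2)·18 + 6·(-8)) = (246, 190, -128)
w3 = Kw2 = (2794, 2134, -1640)
The requested component of w3 is -1640.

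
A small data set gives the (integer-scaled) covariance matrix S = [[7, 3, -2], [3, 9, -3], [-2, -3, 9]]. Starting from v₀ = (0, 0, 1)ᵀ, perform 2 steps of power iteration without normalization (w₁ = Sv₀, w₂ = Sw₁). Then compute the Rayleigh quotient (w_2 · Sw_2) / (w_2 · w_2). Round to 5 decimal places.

w1 = Sv₀ = (-2, -3, 9)
w2 = Sw1 = (-41, -60, 94)
Sw2 = (-655, -945, 1108)
w2·Sw2 = (-41)·(-655) + (-60)·(-945) + 94·1108 = 187707; w2·w2 = (-41)·(-41) + (-60)·(-60) + 94·94 = 14117
λ ≈ 187707/14117 = 13.29652

13.29652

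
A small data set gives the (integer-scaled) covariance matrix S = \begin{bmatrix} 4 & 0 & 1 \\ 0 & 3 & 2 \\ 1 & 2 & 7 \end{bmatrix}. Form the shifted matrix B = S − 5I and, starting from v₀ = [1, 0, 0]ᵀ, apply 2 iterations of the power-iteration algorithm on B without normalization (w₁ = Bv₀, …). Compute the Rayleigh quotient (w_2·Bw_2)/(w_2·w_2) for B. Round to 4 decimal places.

μ ≈ 0.2222

B = S − 5I has rows (-1, 0, 1); (0, -2, 2); (1, 2, 2)
w1 = Bv₀ = ((-1)·1 + 0·0 + 1·0; 0·1 + (-2)·0 + 2·0; 1·1 + 2·0 + 2·0) = (-1, 0, 1)
w2 = Bw1 = ((-1)·(-1) + 0·0 + 1·1; 0·(-1) + (-2)·0 + 2·1; 1·(-1) + 2·0 + 2·1) = (2, 2, 1)
Bw2 = (-1, -2, 8)
w2·Bw2 = 2; w2·w2 = 9; μ ≈ 2/9 = 0.2222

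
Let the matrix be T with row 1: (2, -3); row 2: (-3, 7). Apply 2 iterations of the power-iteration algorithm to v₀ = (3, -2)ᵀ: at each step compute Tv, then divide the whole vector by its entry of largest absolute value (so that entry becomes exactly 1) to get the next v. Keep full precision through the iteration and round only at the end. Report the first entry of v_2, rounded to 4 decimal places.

Tv0 = (12.00000, -23.00000); divide by -23.00000 → v1 = (-0.52174, 1.00000)
Tv1 = (-4.04348, 8.56522); divide by 8.56522 → v2 = (-0.47208, 1.00000)
Requested entry of v2: 93/-197 = -0.4721

-0.4721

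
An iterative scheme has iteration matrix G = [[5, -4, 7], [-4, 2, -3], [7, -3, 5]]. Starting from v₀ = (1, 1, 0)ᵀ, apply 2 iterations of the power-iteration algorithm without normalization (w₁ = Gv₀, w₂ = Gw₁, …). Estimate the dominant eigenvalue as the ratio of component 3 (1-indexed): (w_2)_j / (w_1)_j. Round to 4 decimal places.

w1 = Gv₀ = (1, -2, 4)
w2 = Gw1 = (41, -20, 33)
Ratio at component: 33 / 4 = 8.2500

λ ≈ 8.2500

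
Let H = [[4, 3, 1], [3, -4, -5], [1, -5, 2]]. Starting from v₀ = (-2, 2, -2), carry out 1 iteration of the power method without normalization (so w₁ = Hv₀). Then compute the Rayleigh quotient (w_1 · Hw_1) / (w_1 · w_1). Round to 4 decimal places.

w1 = Hv₀ = (4·(-2) + 3·2 + 1·(-2); 3·(-2) + (-4)·2 + (-5)·(-2); 1·(-2) + (-5)·2 + 2·(-2)) = (-4, -4, -16)
Hw1 = (-44, 84, -16)
w1·Hw1 = (-4)·(-44) + (-4)·84 + (-16)·(-16) = 96; w1·w1 = (-4)·(-4) + (-4)·(-4) + (-16)·(-16) = 288
λ ≈ 96/288 = 0.3333

λ ≈ 0.3333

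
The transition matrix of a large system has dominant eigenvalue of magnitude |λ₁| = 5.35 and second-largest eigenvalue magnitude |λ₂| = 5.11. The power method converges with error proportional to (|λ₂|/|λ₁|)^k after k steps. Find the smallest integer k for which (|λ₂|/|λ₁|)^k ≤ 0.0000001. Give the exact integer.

|λ₂/λ₁| = 5.11/5.35 = 0.95514
Need k ≥ ln(0.0000001) / ln(0.95514) = -16.1181 / -0.0459 ≈ 351.179
Smallest integer k satisfying the bound: 352

352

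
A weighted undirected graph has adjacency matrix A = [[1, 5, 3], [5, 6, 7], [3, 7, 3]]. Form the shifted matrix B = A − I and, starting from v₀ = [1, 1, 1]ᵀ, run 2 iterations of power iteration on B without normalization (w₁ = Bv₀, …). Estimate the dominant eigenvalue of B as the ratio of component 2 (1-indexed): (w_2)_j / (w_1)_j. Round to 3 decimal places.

B = A − I has rows (0, 5, 3); (5, 5, 7); (3, 7, 2)
w1 = Bv₀ = (0·1 + 5·1 + 3·1; 5·1 + 5·1 + 7·1; 3·1 + 7·1 + 2·1) = (8, 17, 12)
w2 = Bw1 = (0·8 + 5·17 + 3·12; 5·8 + 5·17 + 7·12; 3·8 + 7·17 + 2·12) = (121, 209, 167)
Ratio: 209/17 = 12.294

μ ≈ 12.294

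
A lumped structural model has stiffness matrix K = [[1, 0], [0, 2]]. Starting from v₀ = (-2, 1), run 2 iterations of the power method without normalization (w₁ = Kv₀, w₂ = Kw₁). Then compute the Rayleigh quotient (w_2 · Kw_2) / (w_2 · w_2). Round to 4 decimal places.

w1 = Kv₀ = (1·(-2) + 0·1; 0·(-2) + 2·1) = (-2, 2)
w2 = Kw1 = (1·(-2) + 0·2; 0·(-2) + 2·2) = (-2, 4)
Kw2 = (-2, 8)
w2·Kw2 = (-2)·(-2) + 4·8 = 36; w2·w2 = (-2)·(-2) + 4·4 = 20
λ ≈ 36/20 = 1.8000

λ ≈ 1.8000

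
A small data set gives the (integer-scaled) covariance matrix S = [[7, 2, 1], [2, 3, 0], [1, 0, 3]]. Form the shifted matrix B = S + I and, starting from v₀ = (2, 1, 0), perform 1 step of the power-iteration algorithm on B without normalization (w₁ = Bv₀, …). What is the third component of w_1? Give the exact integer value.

2

B = S + I has rows (8, 2, 1); (2, 4, 0); (1, 0, 4)
w1 = Bv₀ = (8·2 + 2·1 + 1·0; 2·2 + 4·1 + 0·0; 1·2 + 0·1 + 4·0) = (18, 8, 2)
Requested component of w1: 2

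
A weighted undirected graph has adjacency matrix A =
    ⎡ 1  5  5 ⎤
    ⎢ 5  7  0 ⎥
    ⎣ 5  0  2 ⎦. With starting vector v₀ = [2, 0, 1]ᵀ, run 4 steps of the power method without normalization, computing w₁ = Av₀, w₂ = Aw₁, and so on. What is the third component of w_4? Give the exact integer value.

w1 = Av₀ = (7, 10, 12)
w2 = Aw1 = (117, 105, 59)
w3 = Aw2 = (937, 1320, 703)
w4 = Aw3 = (11052, 13925, 6091)
The requested component of w4 is 6091.

6091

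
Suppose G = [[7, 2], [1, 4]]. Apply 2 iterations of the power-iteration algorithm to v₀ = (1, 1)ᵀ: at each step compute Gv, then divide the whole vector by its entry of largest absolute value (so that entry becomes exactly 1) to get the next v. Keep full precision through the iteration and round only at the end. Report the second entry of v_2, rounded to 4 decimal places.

0.3973

Gv0 = (9.00000, 5.00000); divide by 9.00000 → v1 = (1.00000, 0.55556)
Gv1 = (8.11111, 3.22222); divide by 8.11111 → v2 = (1.00000, 0.39726)
Requested entry of v2: 29/73 = 0.3973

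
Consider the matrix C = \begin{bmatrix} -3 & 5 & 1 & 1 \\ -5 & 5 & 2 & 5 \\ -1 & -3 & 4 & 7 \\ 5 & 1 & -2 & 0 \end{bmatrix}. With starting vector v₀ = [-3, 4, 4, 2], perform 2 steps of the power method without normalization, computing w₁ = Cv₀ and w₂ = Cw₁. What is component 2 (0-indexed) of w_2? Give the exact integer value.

-243

w1 = Cv₀ = (35, 53, 21, -19)
w2 = Cw1 = (162, 37, -243, 186)
The requested component of w2 is -243.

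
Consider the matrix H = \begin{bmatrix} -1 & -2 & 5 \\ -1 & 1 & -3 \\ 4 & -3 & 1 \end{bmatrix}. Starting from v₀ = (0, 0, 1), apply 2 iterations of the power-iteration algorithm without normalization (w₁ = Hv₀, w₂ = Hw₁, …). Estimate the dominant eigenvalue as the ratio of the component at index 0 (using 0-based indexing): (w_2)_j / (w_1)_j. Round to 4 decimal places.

w1 = Hv₀ = ((-1)·0 + (-2)·0 + 5·1; (-1)·0 + 1·0 + (-3)·1; 4·0 + (-3)·0 + 1·1) = (5, -3, 1)
w2 = Hw1 = ((-1)·5 + (-2)·(-3) + 5·1; (-1)·5 + 1·(-3) + (-3)·1; 4·5 + (-3)·(-3) + 1·1) = (6, -11, 30)
Ratio at component: 6 / 5 = 1.2000

1.2000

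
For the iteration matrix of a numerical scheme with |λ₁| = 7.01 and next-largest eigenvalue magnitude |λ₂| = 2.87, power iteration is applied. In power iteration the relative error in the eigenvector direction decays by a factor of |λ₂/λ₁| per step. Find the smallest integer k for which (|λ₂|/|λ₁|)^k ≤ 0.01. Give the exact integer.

6

|λ₂/λ₁| = 2.87/7.01 = 0.40942
Need k ≥ ln(0.01) / ln(0.40942) = -4.6052 / -0.8930 ≈ 5.157
Smallest integer k satisfying the bound: 6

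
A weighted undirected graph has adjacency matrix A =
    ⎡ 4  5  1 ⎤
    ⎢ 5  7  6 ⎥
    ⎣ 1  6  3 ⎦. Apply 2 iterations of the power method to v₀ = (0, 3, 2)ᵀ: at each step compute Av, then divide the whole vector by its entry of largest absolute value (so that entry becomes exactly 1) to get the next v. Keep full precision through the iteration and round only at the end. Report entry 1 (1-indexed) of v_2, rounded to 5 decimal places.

Av0 = (17.000000, 33.000000, 24.000000); divide by 33.000000 → v1 = (0.515152, 1.000000, 0.727273)
Av1 = (7.787879, 13.939394, 8.696970); divide by 13.939394 → v2 = (0.558696, 1.000000, 0.623913)
Requested entry of v2: 257/460 = 0.55870

0.55870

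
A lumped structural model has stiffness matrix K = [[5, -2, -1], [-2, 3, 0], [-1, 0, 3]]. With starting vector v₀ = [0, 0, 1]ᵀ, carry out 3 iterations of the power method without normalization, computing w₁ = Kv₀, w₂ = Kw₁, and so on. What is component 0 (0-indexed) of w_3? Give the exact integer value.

-54

w1 = Kv₀ = (5·0 + (-2)·0 + (-1)·1; (-2)·0 + 3·0 + 0·1; (-1)·0 + 0·0 + 3·1) = (-1, 0, 3)
w2 = Kw1 = (5·(-1) + (-2)·0 + (-1)·3; (-2)·(-1) + 3·0 + 0·3; (-1)·(-1) + 0·0 + 3·3) = (-8, 2, 10)
w3 = Kw2 = (-54, 22, 38)
The requested component of w3 is -54.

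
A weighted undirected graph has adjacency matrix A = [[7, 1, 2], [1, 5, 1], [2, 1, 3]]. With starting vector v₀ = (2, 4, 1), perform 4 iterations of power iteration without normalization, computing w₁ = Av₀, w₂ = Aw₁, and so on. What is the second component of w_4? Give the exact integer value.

7492

w1 = Av₀ = (7·2 + 1·4 + 2·1; 1·2 + 5·4 + 1·1; 2·2 + 1·4 + 3·1) = (20, 23, 11)
w2 = Aw1 = (7·20 + 1·23 + 2·11; 1·20 + 5·23 + 1·11; 2·20 + 1·23 + 3·11) = (185, 146, 96)
w3 = Aw2 = (1633, 1011, 804)
w4 = Aw3 = (14050, 7492, 6689)
The requested component of w4 is 7492.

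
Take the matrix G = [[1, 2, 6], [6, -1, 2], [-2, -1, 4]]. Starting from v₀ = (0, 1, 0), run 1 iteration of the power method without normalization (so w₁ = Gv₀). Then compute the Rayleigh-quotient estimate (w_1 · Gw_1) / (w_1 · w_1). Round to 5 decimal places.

λ ≈ -2.66667

w1 = Gv₀ = (1·0 + 2·1 + 6·0; 6·0 + (-1)·1 + 2·0; (-2)·0 + (-1)·1 + 4·0) = (2, -1, -1)
Gw1 = (-6, 11, -7)
w1·Gw1 = 2·(-6) + (-1)·11 + (-1)·(-7) = -16; w1·w1 = 2·2 + (-1)·(-1) + (-1)·(-1) = 6
λ ≈ -16/6 = -2.66667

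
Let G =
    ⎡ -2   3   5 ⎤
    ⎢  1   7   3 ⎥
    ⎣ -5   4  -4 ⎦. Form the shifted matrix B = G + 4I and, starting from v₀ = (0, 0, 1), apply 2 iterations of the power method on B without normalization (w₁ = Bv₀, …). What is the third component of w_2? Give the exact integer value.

-13

B = G + 4I has rows (2, 3, 5); (1, 11, 3); (-5, 4, 0)
w1 = Bv₀ = (5, 3, 0)
w2 = Bw1 = (19, 38, -13)
Requested component of w2: -13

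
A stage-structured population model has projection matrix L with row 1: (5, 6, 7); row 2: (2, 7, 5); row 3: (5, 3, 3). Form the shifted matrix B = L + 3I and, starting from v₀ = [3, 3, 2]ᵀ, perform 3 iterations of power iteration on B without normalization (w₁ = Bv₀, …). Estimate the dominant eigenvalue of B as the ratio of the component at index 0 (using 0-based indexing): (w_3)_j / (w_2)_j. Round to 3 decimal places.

B = L + 3I has rows (8, 6, 7); (2, 10, 5); (5, 3, 6)
w1 = Bv₀ = (8·3 + 6·3 + 7·2; 2·3 + 10·3 + 5·2; 5·3 + 3·3 + 6·2) = (56, 46, 36)
w2 = Bw1 = (8·56 + 6·46 + 7·36; 2·56 + 10·46 + 5·36; 5·56 + 3·46 + 6·36) = (976, 752, 634)
w3 = Bw2 = (16758, 12642, 10940)
Ratio: 16758/976 = 17.170

μ ≈ 17.170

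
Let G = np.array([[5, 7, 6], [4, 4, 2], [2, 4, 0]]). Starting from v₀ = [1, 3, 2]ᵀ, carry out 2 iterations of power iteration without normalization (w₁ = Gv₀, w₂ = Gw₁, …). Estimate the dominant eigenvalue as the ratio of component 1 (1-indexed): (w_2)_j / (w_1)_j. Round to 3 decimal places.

w1 = Gv₀ = (38, 20, 14)
w2 = Gw1 = (414, 260, 156)
Ratio at component: 414 / 38 = 10.895

10.895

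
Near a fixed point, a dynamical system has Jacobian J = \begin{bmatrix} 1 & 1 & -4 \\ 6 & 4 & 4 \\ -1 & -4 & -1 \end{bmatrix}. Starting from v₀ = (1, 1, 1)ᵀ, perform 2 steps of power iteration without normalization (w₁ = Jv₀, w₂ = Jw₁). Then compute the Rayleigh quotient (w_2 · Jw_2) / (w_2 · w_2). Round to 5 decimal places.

w1 = Jv₀ = (-2, 14, -6)
w2 = Jw1 = (36, 20, -48)
Jw2 = (248, 104, -68)
w2·Jw2 = 36·248 + 20·104 + (-48)·(-68) = 14272; w2·w2 = 36·36 + 20·20 + (-48)·(-48) = 4000
λ ≈ 14272/4000 = 3.56800

3.56800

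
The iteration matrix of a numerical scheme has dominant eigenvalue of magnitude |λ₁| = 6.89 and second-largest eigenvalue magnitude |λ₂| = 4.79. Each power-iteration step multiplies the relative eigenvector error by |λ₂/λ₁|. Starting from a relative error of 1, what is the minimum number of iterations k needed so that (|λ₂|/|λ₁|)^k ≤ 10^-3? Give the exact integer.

|λ₂/λ₁| = 4.79/6.89 = 0.69521
Need k ≥ ln(10^-3) / ln(0.69521) = -6.9078 / -0.3635 ≈ 19.001
Smallest integer k satisfying the bound: 20

20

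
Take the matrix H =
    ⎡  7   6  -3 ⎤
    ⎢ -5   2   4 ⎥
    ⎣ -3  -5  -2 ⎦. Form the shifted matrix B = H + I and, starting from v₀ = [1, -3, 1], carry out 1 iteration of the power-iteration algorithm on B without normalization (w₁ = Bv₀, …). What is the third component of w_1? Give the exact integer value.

B = H + I has rows (8, 6, -3); (-5, 3, 4); (-3, -5, -1)
w1 = Bv₀ = (-13, -10, 11)
Requested component of w1: 11

11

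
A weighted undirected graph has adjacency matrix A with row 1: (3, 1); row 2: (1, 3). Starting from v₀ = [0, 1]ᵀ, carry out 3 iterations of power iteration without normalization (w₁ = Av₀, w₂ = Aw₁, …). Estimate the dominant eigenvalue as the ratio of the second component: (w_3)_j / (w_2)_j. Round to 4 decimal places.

w1 = Av₀ = (3·0 + 1·1; 1·0 + 3·1) = (1, 3)
w2 = Aw1 = (3·1 + 1·3; 1·1 + 3·3) = (6, 10)
w3 = Aw2 = (28, 36)
Ratio at component: 36 / 10 = 3.6000

3.6000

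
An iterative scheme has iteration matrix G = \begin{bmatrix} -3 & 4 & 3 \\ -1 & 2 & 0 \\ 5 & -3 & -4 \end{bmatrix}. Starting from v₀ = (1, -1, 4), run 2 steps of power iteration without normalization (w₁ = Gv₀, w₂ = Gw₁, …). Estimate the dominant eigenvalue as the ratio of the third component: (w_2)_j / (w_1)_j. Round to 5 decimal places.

w1 = Gv₀ = ((-3)·1 + 4·(-1) + 3·4; (-1)·1 + 2·(-1) + 0·4; 5·1 + (-3)·(-1) + (-4)·4) = (5, -3, -8)
w2 = Gw1 = ((-3)·5 + 4·(-3) + 3·(-8); (-1)·5 + 2·(-3) + 0·(-8); 5·5 + (-3)·(-3) + (-4)·(-8)) = (-51, -11, 66)
Ratio at component: 66 / -8 = -8.25000

λ ≈ -8.25000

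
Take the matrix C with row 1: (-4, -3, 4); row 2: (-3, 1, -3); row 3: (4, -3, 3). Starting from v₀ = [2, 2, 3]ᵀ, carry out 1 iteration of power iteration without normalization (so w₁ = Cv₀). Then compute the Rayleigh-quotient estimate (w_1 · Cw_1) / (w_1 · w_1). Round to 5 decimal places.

w1 = Cv₀ = ((-4)·2 + (-3)·2 + 4·3; (-3)·2 + 1·2 + (-3)·3; 4·2 + (-3)·2 + 3·3) = (-2, -13, 11)
Cw1 = (91, -40, 64)
w1·Cw1 = (-2)·91 + (-13)·(-40) + 11·64 = 1042; w1·w1 = (-2)·(-2) + (-13)·(-13) + 11·11 = 294
λ ≈ 1042/294 = 3.54422

λ ≈ 3.54422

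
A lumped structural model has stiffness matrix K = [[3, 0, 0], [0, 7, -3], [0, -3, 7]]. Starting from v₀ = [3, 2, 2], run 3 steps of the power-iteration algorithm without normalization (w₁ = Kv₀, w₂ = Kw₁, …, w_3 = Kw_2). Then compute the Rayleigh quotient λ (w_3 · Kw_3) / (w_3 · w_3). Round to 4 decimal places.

w1 = Kv₀ = (3·3 + 0·2 + 0·2; 0·3 + 7·2 + (-3)·2; 0·3 + (-3)·2 + 7·2) = (9, 8, 8)
w2 = Kw1 = (3·9 + 0·8 + 0·8; 0·9 + 7·8 + (-3)·8; 0·9 + (-3)·8 + 7·8) = (27, 32, 32)
w3 = Kw2 = (81, 128, 128)
Kw3 = (243, 512, 512)
w3·Kw3 = 81·243 + 128·512 + 128·512 = 150755; w3·w3 = 81·81 + 128·128 + 128·128 = 39329
λ ≈ 150755/39329 = 3.8332

3.8332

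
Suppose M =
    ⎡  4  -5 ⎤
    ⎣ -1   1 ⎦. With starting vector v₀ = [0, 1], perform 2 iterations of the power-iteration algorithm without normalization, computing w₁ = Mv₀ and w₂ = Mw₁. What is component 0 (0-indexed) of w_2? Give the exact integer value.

w1 = Mv₀ = (-5, 1)
w2 = Mw1 = (-25, 6)
The requested component of w2 is -25.

-25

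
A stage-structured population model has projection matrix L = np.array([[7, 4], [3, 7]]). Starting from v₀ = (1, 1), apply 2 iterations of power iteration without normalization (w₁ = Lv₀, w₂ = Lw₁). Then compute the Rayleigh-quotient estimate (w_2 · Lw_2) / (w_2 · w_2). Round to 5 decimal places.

w1 = Lv₀ = (11, 10)
w2 = Lw1 = (117, 103)
Lw2 = (1231, 1072)
w2·Lw2 = 117·1231 + 103·1072 = 254443; w2·w2 = 117·117 + 103·103 = 24298
λ ≈ 254443/24298 = 10.47177

10.47177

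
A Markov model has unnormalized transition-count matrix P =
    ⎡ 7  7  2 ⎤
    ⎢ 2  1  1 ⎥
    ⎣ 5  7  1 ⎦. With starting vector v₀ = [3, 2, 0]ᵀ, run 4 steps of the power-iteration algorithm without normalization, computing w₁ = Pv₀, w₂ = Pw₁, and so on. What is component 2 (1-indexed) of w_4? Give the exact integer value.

11453

w1 = Pv₀ = (7·3 + 7·2 + 2·0; 2·3 + 1·2 + 1·0; 5·3 + 7·2 + 1·0) = (35, 8, 29)
w2 = Pw1 = (7·35 + 7·8 + 2·29; 2·35 + 1·8 + 1·29; 5·35 + 7·8 + 1·29) = (359, 107, 260)
w3 = Pw2 = (3782, 1085, 2804)
w4 = Pw3 = (39677, 11453, 29309)
The requested component of w4 is 11453.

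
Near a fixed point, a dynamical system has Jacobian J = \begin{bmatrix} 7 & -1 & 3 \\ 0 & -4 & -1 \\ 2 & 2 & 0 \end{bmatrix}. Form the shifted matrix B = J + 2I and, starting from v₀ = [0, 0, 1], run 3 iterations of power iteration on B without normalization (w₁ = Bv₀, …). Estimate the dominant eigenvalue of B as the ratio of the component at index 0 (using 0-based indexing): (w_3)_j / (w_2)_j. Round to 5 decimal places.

B = J + 2I has rows (9, -1, 3); (0, -2, -1); (2, 2, 2)
w1 = Bv₀ = (9·0 + (-1)·0 + 3·1; 0·0 + (-2)·0 + (-1)·1; 2·0 + 2·0 + 2·1) = (3, -1, 2)
w2 = Bw1 = (9·3 + (-1)·(-1) + 3·2; 0·3 + (-2)·(-1) + (-1)·2; 2·3 + 2·(-1) + 2·2) = (34, 0, 8)
w3 = Bw2 = (330, -8, 84)
Ratio: 330/34 = 9.70588

9.70588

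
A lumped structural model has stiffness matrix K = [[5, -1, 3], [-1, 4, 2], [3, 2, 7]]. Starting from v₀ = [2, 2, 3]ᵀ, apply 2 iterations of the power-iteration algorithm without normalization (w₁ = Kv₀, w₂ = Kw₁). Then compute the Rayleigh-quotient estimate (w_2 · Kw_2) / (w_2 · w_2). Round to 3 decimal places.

w1 = Kv₀ = (5·2 + (-1)·2 + 3·3; (-1)·2 + 4·2 + 2·3; 3·2 + 2·2 + 7·3) = (17, 12, 31)
w2 = Kw1 = (5·17 + (-1)·12 + 3·31; (-1)·17 + 4·12 + 2·31; 3·17 + 2·12 + 7·31) = (166, 93, 292)
Kw2 = (1613, 790, 2728)
w2·Kw2 = 166·1613 + 93·790 + 292·2728 = 1137804; w2·w2 = 166·166 + 93·93 + 292·292 = 121469
λ ≈ 1137804/121469 = 9.367

9.367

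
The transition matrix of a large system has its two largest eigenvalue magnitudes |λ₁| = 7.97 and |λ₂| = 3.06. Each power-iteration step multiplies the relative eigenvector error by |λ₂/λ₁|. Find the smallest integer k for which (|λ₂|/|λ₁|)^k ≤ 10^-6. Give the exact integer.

15

|λ₂/λ₁| = 3.06/7.97 = 0.38394
Need k ≥ ln(10^-6) / ln(0.38394) = -13.8155 / -0.9573 ≈ 14.432
Smallest integer k satisfying the bound: 15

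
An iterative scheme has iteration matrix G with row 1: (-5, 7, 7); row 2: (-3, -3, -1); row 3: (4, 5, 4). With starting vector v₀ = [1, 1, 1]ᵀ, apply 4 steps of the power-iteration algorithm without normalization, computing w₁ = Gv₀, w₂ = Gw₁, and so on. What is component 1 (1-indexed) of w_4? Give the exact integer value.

w1 = Gv₀ = ((-5)·1 + 7·1 + 7·1; (-3)·1 + (-3)·1 + (-1)·1; 4·1 + 5·1 + 4·1) = (9, -7, 13)
w2 = Gw1 = ((-5)·9 + 7·(-7) + 7·13; (-3)·9 + (-3)·(-7) + (-1)·13; 4·9 + 5·(-7) + 4·13) = (-3, -19, 53)
w3 = Gw2 = (253, 13, 105)
w4 = Gw3 = (-439, -903, 1497)
The requested component of w4 is -439.

-439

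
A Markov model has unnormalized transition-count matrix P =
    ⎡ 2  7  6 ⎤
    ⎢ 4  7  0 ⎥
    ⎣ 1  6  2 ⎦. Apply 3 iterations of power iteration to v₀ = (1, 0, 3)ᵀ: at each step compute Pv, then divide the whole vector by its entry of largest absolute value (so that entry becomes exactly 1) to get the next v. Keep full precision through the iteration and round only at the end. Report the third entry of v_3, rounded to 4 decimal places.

Pv0 = (20.00000, 4.00000, 7.00000); divide by 20.00000 → v1 = (1.00000, 0.20000, 0.35000)
Pv1 = (5.50000, 5.40000, 2.90000); divide by 5.50000 → v2 = (1.00000, 0.98182, 0.52727)
Pv2 = (12.03636, 10.87273, 7.94545); divide by 12.03636 → v3 = (1.00000, 0.90332, 0.66012)
Requested entry of v3: 874/1324 = 0.6601

0.6601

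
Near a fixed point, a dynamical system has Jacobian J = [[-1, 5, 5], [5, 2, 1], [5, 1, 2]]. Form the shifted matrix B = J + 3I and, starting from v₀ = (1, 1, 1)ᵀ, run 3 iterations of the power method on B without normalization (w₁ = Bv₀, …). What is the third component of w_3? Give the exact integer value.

B = J + 3I has rows (2, 5, 5); (5, 5, 1); (5, 1, 5)
w1 = Bv₀ = (2·1 + 5·1 + 5·1; 5·1 + 5·1 + 1·1; 5·1 + 1·1 + 5·1) = (12, 11, 11)
w2 = Bw1 = (2·12 + 5·11 + 5·11; 5·12 + 5·11 + 1·11; 5·12 + 1·11 + 5·11) = (134, 126, 126)
w3 = Bw2 = (1528, 1426, 1426)
Requested component of w3: 1426

1426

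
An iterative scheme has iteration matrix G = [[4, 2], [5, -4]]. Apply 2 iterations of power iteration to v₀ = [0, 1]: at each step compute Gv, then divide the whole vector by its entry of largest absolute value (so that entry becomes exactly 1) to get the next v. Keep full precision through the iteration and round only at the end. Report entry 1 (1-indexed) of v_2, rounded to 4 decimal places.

Gv0 = (2.00000, -4.00000); divide by -4.00000 → v1 = (-0.50000, 1.00000)
Gv1 = (0.00000, -6.50000); divide by -6.50000 → v2 = (0.00000, 1.00000)
Requested entry of v2: 0/26 = 0.0000

0.0000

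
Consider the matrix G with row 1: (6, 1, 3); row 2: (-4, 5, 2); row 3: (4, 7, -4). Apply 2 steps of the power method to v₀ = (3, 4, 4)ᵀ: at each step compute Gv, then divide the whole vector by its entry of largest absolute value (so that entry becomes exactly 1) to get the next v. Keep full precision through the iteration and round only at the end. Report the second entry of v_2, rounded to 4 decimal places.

-0.0274

Gv0 = (34.00000, 16.00000, 24.00000); divide by 34.00000 → v1 = (1.00000, 0.47059, 0.70588)
Gv1 = (8.58824, -0.23529, 4.47059); divide by 8.58824 → v2 = (1.00000, -0.02740, 0.52055)
Requested entry of v2: -8/292 = -0.0274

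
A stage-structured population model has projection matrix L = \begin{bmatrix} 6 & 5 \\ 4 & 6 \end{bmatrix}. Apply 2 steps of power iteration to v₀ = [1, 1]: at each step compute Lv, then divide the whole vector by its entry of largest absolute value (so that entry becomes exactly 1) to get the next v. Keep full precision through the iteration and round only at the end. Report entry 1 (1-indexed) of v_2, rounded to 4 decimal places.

Lv0 = (11.00000, 10.00000); divide by 11.00000 → v1 = (1.00000, 0.90909)
Lv1 = (10.54545, 9.45455); divide by 10.54545 → v2 = (1.00000, 0.89655)
Requested entry of v2: 116/116 = 1.0000

1.0000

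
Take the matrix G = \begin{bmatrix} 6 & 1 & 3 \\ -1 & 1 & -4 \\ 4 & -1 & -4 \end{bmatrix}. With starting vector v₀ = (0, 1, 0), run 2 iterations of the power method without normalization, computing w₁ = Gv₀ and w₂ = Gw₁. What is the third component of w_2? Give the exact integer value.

7

w1 = Gv₀ = (1, 1, -1)
w2 = Gw1 = (4, 4, 7)
The requested component of w2 is 7.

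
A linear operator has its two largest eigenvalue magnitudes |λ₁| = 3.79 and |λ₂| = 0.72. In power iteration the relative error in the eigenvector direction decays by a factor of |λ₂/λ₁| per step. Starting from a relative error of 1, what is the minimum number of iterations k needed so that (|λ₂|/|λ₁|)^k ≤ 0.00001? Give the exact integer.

7

|λ₂/λ₁| = 0.72/3.79 = 0.18997
Need k ≥ ln(0.00001) / ln(0.18997) = -11.5129 / -1.6609 ≈ 6.932
Smallest integer k satisfying the bound: 7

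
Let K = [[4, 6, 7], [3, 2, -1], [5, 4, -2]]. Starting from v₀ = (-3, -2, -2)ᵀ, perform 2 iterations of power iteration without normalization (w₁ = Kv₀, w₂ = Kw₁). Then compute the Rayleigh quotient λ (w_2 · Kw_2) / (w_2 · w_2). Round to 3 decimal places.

w1 = Kv₀ = (-38, -11, -19)
w2 = Kw1 = (-351, -117, -196)
Kw2 = (-3478, -1091, -1831)
w2·Kw2 = (-351)·(-3478) + (-117)·(-1091) + (-196)·(-1831) = 1707301; w2·w2 = (-351)·(-351) + (-117)·(-117) + (-196)·(-196) = 175306
λ ≈ 1707301/175306 = 9.739

λ ≈ 9.739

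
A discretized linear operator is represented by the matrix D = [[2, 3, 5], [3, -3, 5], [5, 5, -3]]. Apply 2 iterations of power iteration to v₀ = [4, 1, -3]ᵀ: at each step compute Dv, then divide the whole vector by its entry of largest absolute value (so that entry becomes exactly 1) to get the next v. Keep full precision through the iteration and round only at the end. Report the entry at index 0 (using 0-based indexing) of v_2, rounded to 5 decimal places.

Dv0 = (-4.000000, -6.000000, 34.000000); divide by 34.000000 → v1 = (-0.117647, -0.176471, 1.000000)
Dv1 = (4.235294, 5.176471, -4.470588); divide by 5.176471 → v2 = (0.818182, 1.000000, -0.863636)
Requested entry of v2: 144/176 = 0.81818

0.81818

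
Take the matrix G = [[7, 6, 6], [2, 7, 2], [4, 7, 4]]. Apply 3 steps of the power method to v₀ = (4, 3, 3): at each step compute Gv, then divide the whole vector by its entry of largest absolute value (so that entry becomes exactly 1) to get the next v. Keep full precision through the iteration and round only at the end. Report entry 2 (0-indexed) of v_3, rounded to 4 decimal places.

Gv0 = (64.00000, 35.00000, 49.00000); divide by 64.00000 → v1 = (1.00000, 0.54688, 0.76563)
Gv1 = (14.87500, 7.35938, 10.89063); divide by 14.87500 → v2 = (1.00000, 0.49475, 0.73214)
Gv2 = (14.36134, 6.92752, 10.39181); divide by 14.36134 → v3 = (1.00000, 0.48237, 0.72360)
Requested entry of v3: 9893/13672 = 0.7236

0.7236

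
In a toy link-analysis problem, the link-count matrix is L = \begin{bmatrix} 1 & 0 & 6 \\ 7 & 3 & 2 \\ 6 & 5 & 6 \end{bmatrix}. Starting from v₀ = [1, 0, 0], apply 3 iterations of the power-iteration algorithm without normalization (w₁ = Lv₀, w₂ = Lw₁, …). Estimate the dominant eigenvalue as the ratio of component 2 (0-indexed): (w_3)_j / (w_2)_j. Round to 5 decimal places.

11.48052

w1 = Lv₀ = (1, 7, 6)
w2 = Lw1 = (37, 40, 77)
w3 = Lw2 = (499, 533, 884)
Ratio at component: 884 / 77 = 11.48052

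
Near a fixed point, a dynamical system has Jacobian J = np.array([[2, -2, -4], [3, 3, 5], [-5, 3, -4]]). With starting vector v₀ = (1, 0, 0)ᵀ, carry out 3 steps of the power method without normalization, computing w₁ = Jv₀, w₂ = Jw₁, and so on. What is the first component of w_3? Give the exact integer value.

-20

w1 = Jv₀ = (2·1 + (-2)·0 + (-4)·0; 3·1 + 3·0 + 5·0; (-5)·1 + 3·0 + (-4)·0) = (2, 3, -5)
w2 = Jw1 = (2·2 + (-2)·3 + (-4)·(-5); 3·2 + 3·3 + 5·(-5); (-5)·2 + 3·3 + (-4)·(-5)) = (18, -10, 19)
w3 = Jw2 = (-20, 119, -196)
The requested component of w3 is -20.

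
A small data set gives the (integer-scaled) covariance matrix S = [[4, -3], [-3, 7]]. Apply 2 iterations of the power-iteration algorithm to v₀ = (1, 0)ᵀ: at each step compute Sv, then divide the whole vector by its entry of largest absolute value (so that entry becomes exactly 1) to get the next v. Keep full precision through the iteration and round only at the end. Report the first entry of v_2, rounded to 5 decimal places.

Sv0 = (4.000000, -3.000000); divide by 4.000000 → v1 = (1.000000, -0.750000)
Sv1 = (6.250000, -8.250000); divide by -8.250000 → v2 = (-0.757576, 1.000000)
Requested entry of v2: 25/-33 = -0.75758

-0.75758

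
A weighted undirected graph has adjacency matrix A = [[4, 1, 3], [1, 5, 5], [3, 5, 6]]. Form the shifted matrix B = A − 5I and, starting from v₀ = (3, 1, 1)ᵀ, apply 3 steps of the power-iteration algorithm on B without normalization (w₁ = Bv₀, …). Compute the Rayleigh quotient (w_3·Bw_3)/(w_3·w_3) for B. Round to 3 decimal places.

B = A − 5I has rows (-1, 1, 3); (1, 0, 5); (3, 5, 1)
w1 = Bv₀ = ((-1)·3 + 1·1 + 3·1; 1·3 + 0·1 + 5·1; 3·3 + 5·1 + 1·1) = (1, 8, 15)
w2 = Bw1 = ((-1)·1 + 1·8 + 3·15; 1·1 + 0·8 + 5·15; 3·1 + 5·8 + 1·15) = (52, 76, 58)
w3 = Bw2 = (198, 342, 594)
Bw3 = (1926, 3168, 2898)
w3·Bw3 = 3186216; w3·w3 = 509004; μ ≈ 3186216/509004 = 6.260

6.260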